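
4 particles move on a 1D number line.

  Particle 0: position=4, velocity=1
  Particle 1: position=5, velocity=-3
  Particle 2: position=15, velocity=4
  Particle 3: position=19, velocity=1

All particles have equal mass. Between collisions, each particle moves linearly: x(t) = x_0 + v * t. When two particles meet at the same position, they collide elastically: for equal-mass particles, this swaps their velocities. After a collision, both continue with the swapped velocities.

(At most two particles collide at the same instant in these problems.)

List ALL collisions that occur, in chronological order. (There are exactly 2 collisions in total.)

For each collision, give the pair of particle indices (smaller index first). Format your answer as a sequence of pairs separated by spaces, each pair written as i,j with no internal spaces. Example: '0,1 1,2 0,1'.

Collision at t=1/4: particles 0 and 1 swap velocities; positions: p0=17/4 p1=17/4 p2=16 p3=77/4; velocities now: v0=-3 v1=1 v2=4 v3=1
Collision at t=4/3: particles 2 and 3 swap velocities; positions: p0=1 p1=16/3 p2=61/3 p3=61/3; velocities now: v0=-3 v1=1 v2=1 v3=4

Answer: 0,1 2,3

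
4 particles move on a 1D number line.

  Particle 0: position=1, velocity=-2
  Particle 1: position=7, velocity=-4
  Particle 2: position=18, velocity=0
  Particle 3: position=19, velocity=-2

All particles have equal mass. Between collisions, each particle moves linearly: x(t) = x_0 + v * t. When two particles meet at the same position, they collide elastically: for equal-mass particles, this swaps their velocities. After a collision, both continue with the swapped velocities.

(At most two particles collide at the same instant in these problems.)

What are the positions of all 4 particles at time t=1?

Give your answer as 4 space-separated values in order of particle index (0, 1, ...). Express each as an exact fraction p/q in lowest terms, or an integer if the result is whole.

Answer: -1 3 17 18

Derivation:
Collision at t=1/2: particles 2 and 3 swap velocities; positions: p0=0 p1=5 p2=18 p3=18; velocities now: v0=-2 v1=-4 v2=-2 v3=0
Advance to t=1 (no further collisions before then); velocities: v0=-2 v1=-4 v2=-2 v3=0; positions = -1 3 17 18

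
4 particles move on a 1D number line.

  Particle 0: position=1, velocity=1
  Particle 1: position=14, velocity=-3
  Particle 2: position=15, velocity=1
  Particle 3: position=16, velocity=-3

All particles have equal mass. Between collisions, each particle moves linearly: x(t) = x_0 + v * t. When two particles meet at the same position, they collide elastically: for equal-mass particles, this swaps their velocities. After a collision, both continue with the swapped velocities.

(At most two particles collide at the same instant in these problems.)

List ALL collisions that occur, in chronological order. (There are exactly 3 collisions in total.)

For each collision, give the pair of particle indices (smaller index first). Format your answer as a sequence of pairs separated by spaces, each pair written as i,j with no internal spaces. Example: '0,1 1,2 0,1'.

Collision at t=1/4: particles 2 and 3 swap velocities; positions: p0=5/4 p1=53/4 p2=61/4 p3=61/4; velocities now: v0=1 v1=-3 v2=-3 v3=1
Collision at t=13/4: particles 0 and 1 swap velocities; positions: p0=17/4 p1=17/4 p2=25/4 p3=73/4; velocities now: v0=-3 v1=1 v2=-3 v3=1
Collision at t=15/4: particles 1 and 2 swap velocities; positions: p0=11/4 p1=19/4 p2=19/4 p3=75/4; velocities now: v0=-3 v1=-3 v2=1 v3=1

Answer: 2,3 0,1 1,2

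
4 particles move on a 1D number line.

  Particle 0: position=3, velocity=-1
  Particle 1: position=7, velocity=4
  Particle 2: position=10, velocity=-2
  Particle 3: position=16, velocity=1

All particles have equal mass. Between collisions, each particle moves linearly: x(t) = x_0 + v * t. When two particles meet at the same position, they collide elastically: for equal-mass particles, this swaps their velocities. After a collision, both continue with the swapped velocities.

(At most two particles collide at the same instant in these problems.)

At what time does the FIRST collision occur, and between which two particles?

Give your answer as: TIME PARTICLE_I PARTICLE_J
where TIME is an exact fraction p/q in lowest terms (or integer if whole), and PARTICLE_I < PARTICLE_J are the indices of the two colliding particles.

Answer: 1/2 1 2

Derivation:
Pair (0,1): pos 3,7 vel -1,4 -> not approaching (rel speed -5 <= 0)
Pair (1,2): pos 7,10 vel 4,-2 -> gap=3, closing at 6/unit, collide at t=1/2
Pair (2,3): pos 10,16 vel -2,1 -> not approaching (rel speed -3 <= 0)
Earliest collision: t=1/2 between 1 and 2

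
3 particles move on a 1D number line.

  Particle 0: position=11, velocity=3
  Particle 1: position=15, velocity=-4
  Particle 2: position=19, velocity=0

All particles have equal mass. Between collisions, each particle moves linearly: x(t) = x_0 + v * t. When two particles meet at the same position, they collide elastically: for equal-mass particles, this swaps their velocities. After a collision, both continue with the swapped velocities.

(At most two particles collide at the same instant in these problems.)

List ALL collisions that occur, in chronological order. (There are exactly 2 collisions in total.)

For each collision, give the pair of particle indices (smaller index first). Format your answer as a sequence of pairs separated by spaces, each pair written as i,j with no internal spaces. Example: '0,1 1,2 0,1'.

Collision at t=4/7: particles 0 and 1 swap velocities; positions: p0=89/7 p1=89/7 p2=19; velocities now: v0=-4 v1=3 v2=0
Collision at t=8/3: particles 1 and 2 swap velocities; positions: p0=13/3 p1=19 p2=19; velocities now: v0=-4 v1=0 v2=3

Answer: 0,1 1,2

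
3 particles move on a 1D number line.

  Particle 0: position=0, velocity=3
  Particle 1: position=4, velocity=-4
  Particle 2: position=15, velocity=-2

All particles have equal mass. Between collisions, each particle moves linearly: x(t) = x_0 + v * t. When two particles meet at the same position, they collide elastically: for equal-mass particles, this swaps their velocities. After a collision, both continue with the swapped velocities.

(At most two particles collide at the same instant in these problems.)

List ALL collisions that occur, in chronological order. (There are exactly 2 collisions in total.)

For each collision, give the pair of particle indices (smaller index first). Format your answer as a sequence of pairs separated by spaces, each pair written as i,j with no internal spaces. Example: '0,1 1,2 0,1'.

Answer: 0,1 1,2

Derivation:
Collision at t=4/7: particles 0 and 1 swap velocities; positions: p0=12/7 p1=12/7 p2=97/7; velocities now: v0=-4 v1=3 v2=-2
Collision at t=3: particles 1 and 2 swap velocities; positions: p0=-8 p1=9 p2=9; velocities now: v0=-4 v1=-2 v2=3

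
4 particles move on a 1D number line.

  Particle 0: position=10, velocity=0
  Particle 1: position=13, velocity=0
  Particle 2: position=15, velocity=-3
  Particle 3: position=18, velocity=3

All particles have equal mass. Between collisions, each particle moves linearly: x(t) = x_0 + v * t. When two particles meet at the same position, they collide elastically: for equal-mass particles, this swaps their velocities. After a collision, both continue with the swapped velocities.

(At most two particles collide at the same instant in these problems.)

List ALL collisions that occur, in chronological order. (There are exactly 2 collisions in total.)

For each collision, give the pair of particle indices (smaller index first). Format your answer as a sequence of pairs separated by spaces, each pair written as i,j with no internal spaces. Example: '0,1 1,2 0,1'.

Collision at t=2/3: particles 1 and 2 swap velocities; positions: p0=10 p1=13 p2=13 p3=20; velocities now: v0=0 v1=-3 v2=0 v3=3
Collision at t=5/3: particles 0 and 1 swap velocities; positions: p0=10 p1=10 p2=13 p3=23; velocities now: v0=-3 v1=0 v2=0 v3=3

Answer: 1,2 0,1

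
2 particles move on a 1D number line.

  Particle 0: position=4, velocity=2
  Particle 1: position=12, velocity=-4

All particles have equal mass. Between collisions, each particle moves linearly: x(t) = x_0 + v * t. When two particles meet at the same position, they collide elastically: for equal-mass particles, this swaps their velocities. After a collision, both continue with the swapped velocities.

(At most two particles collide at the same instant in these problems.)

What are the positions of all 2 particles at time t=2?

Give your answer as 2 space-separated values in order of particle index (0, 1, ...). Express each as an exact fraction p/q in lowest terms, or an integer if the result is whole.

Collision at t=4/3: particles 0 and 1 swap velocities; positions: p0=20/3 p1=20/3; velocities now: v0=-4 v1=2
Advance to t=2 (no further collisions before then); velocities: v0=-4 v1=2; positions = 4 8

Answer: 4 8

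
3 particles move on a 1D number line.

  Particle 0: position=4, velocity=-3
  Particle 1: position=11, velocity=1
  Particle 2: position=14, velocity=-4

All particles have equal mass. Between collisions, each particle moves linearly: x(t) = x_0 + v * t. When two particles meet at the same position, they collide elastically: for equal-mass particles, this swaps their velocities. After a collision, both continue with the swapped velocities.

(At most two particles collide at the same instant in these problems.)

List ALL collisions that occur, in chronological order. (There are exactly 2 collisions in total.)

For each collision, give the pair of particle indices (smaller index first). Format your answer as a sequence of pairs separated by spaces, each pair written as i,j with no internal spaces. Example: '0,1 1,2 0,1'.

Collision at t=3/5: particles 1 and 2 swap velocities; positions: p0=11/5 p1=58/5 p2=58/5; velocities now: v0=-3 v1=-4 v2=1
Collision at t=10: particles 0 and 1 swap velocities; positions: p0=-26 p1=-26 p2=21; velocities now: v0=-4 v1=-3 v2=1

Answer: 1,2 0,1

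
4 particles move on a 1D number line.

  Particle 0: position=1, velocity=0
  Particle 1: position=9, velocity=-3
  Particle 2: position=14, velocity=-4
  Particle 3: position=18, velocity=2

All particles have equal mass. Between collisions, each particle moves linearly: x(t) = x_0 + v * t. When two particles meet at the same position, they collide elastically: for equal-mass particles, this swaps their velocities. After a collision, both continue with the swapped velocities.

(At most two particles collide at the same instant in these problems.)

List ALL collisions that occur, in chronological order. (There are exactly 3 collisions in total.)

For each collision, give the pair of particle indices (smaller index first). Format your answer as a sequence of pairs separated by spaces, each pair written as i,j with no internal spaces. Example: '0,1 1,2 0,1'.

Collision at t=8/3: particles 0 and 1 swap velocities; positions: p0=1 p1=1 p2=10/3 p3=70/3; velocities now: v0=-3 v1=0 v2=-4 v3=2
Collision at t=13/4: particles 1 and 2 swap velocities; positions: p0=-3/4 p1=1 p2=1 p3=49/2; velocities now: v0=-3 v1=-4 v2=0 v3=2
Collision at t=5: particles 0 and 1 swap velocities; positions: p0=-6 p1=-6 p2=1 p3=28; velocities now: v0=-4 v1=-3 v2=0 v3=2

Answer: 0,1 1,2 0,1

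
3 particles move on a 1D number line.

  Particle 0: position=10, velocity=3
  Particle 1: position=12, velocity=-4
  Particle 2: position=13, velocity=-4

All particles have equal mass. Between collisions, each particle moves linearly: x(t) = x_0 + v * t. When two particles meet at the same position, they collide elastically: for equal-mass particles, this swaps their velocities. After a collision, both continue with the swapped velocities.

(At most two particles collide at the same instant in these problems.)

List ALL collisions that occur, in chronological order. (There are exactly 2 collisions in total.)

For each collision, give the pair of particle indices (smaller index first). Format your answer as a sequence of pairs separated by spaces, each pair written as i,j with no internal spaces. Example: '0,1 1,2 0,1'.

Answer: 0,1 1,2

Derivation:
Collision at t=2/7: particles 0 and 1 swap velocities; positions: p0=76/7 p1=76/7 p2=83/7; velocities now: v0=-4 v1=3 v2=-4
Collision at t=3/7: particles 1 and 2 swap velocities; positions: p0=72/7 p1=79/7 p2=79/7; velocities now: v0=-4 v1=-4 v2=3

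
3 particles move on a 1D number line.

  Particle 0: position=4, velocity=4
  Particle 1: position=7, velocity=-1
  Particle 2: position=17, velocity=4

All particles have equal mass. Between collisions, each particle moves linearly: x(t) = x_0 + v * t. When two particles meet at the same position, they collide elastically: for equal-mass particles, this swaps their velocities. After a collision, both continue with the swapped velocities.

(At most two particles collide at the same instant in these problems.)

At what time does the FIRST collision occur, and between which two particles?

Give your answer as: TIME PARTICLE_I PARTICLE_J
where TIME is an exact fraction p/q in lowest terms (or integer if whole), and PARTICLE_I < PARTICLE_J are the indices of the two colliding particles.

Answer: 3/5 0 1

Derivation:
Pair (0,1): pos 4,7 vel 4,-1 -> gap=3, closing at 5/unit, collide at t=3/5
Pair (1,2): pos 7,17 vel -1,4 -> not approaching (rel speed -5 <= 0)
Earliest collision: t=3/5 between 0 and 1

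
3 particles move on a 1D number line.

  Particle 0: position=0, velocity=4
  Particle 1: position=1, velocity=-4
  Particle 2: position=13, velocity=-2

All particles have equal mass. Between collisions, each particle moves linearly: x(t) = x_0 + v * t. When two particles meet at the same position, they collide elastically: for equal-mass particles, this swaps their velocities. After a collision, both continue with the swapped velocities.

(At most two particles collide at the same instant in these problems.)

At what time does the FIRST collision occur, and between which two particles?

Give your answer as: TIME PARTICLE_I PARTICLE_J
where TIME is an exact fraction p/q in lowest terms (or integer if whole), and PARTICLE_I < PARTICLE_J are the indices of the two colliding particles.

Answer: 1/8 0 1

Derivation:
Pair (0,1): pos 0,1 vel 4,-4 -> gap=1, closing at 8/unit, collide at t=1/8
Pair (1,2): pos 1,13 vel -4,-2 -> not approaching (rel speed -2 <= 0)
Earliest collision: t=1/8 between 0 and 1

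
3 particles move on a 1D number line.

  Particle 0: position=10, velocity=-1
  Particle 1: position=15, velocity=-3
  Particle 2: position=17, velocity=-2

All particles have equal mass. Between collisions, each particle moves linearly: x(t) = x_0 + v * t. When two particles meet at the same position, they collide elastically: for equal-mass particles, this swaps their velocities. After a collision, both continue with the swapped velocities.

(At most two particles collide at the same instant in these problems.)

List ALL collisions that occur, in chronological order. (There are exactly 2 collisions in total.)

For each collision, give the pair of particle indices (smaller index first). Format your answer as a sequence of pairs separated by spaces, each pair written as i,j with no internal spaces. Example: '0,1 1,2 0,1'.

Answer: 0,1 1,2

Derivation:
Collision at t=5/2: particles 0 and 1 swap velocities; positions: p0=15/2 p1=15/2 p2=12; velocities now: v0=-3 v1=-1 v2=-2
Collision at t=7: particles 1 and 2 swap velocities; positions: p0=-6 p1=3 p2=3; velocities now: v0=-3 v1=-2 v2=-1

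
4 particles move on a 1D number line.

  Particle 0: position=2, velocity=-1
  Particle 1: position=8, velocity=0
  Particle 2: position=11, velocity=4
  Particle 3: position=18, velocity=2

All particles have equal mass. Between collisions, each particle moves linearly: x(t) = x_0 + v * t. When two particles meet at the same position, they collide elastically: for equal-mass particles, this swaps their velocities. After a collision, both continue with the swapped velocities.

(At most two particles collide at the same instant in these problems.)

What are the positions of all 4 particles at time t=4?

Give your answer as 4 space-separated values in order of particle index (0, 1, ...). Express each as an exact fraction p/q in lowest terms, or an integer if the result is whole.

Answer: -2 8 26 27

Derivation:
Collision at t=7/2: particles 2 and 3 swap velocities; positions: p0=-3/2 p1=8 p2=25 p3=25; velocities now: v0=-1 v1=0 v2=2 v3=4
Advance to t=4 (no further collisions before then); velocities: v0=-1 v1=0 v2=2 v3=4; positions = -2 8 26 27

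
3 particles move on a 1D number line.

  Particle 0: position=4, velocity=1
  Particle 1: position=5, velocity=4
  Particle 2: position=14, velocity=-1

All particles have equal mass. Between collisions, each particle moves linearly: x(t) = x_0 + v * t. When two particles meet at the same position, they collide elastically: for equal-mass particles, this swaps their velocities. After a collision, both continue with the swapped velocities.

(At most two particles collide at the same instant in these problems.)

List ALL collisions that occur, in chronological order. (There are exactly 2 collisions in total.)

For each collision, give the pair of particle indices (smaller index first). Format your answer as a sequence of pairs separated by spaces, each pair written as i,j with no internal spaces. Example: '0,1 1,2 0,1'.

Answer: 1,2 0,1

Derivation:
Collision at t=9/5: particles 1 and 2 swap velocities; positions: p0=29/5 p1=61/5 p2=61/5; velocities now: v0=1 v1=-1 v2=4
Collision at t=5: particles 0 and 1 swap velocities; positions: p0=9 p1=9 p2=25; velocities now: v0=-1 v1=1 v2=4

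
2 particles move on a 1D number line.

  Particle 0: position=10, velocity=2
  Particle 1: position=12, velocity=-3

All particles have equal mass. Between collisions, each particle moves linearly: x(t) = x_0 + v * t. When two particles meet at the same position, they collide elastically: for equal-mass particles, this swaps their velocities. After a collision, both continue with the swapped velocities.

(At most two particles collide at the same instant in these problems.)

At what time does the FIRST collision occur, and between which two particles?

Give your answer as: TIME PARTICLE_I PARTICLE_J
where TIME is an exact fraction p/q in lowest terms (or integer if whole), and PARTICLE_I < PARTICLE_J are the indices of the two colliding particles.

Answer: 2/5 0 1

Derivation:
Pair (0,1): pos 10,12 vel 2,-3 -> gap=2, closing at 5/unit, collide at t=2/5
Earliest collision: t=2/5 between 0 and 1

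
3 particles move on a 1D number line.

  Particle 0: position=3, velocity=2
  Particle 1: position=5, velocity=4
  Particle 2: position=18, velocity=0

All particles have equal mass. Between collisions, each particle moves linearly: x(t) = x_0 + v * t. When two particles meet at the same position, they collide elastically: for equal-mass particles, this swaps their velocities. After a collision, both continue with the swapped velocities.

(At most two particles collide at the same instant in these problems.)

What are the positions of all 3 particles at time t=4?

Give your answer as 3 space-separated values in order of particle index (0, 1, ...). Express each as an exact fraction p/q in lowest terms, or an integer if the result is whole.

Answer: 11 18 21

Derivation:
Collision at t=13/4: particles 1 and 2 swap velocities; positions: p0=19/2 p1=18 p2=18; velocities now: v0=2 v1=0 v2=4
Advance to t=4 (no further collisions before then); velocities: v0=2 v1=0 v2=4; positions = 11 18 21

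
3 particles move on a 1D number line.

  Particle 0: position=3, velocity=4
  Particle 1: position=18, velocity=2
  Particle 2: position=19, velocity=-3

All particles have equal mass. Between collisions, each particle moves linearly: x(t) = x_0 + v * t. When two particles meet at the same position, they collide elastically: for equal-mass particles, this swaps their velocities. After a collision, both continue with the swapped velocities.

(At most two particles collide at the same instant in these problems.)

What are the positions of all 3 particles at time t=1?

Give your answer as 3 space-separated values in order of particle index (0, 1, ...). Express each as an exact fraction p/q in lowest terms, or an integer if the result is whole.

Collision at t=1/5: particles 1 and 2 swap velocities; positions: p0=19/5 p1=92/5 p2=92/5; velocities now: v0=4 v1=-3 v2=2
Advance to t=1 (no further collisions before then); velocities: v0=4 v1=-3 v2=2; positions = 7 16 20

Answer: 7 16 20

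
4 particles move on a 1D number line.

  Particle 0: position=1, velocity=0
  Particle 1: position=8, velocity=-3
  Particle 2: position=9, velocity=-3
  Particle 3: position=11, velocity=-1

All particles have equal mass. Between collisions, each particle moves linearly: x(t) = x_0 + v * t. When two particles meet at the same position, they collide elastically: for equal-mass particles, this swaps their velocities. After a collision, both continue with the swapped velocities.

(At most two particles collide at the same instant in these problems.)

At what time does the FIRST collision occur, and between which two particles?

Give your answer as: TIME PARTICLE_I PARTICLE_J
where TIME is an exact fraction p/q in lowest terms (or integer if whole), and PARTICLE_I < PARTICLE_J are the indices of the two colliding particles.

Pair (0,1): pos 1,8 vel 0,-3 -> gap=7, closing at 3/unit, collide at t=7/3
Pair (1,2): pos 8,9 vel -3,-3 -> not approaching (rel speed 0 <= 0)
Pair (2,3): pos 9,11 vel -3,-1 -> not approaching (rel speed -2 <= 0)
Earliest collision: t=7/3 between 0 and 1

Answer: 7/3 0 1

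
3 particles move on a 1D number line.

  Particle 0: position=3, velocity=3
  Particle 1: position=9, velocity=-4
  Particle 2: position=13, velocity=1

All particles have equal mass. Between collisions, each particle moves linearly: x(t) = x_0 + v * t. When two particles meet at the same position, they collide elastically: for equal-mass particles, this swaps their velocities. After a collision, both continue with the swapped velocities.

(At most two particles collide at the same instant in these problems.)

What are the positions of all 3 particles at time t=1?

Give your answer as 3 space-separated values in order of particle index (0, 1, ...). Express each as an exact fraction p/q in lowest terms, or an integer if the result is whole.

Collision at t=6/7: particles 0 and 1 swap velocities; positions: p0=39/7 p1=39/7 p2=97/7; velocities now: v0=-4 v1=3 v2=1
Advance to t=1 (no further collisions before then); velocities: v0=-4 v1=3 v2=1; positions = 5 6 14

Answer: 5 6 14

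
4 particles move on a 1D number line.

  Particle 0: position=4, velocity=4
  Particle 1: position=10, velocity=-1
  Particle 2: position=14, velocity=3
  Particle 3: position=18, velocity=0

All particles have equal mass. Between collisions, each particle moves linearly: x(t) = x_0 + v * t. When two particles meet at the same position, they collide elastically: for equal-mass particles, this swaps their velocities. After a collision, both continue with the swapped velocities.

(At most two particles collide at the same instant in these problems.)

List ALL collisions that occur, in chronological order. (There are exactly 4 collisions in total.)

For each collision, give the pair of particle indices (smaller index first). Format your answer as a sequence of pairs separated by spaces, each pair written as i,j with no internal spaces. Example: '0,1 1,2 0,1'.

Collision at t=6/5: particles 0 and 1 swap velocities; positions: p0=44/5 p1=44/5 p2=88/5 p3=18; velocities now: v0=-1 v1=4 v2=3 v3=0
Collision at t=4/3: particles 2 and 3 swap velocities; positions: p0=26/3 p1=28/3 p2=18 p3=18; velocities now: v0=-1 v1=4 v2=0 v3=3
Collision at t=7/2: particles 1 and 2 swap velocities; positions: p0=13/2 p1=18 p2=18 p3=49/2; velocities now: v0=-1 v1=0 v2=4 v3=3
Collision at t=10: particles 2 and 3 swap velocities; positions: p0=0 p1=18 p2=44 p3=44; velocities now: v0=-1 v1=0 v2=3 v3=4

Answer: 0,1 2,3 1,2 2,3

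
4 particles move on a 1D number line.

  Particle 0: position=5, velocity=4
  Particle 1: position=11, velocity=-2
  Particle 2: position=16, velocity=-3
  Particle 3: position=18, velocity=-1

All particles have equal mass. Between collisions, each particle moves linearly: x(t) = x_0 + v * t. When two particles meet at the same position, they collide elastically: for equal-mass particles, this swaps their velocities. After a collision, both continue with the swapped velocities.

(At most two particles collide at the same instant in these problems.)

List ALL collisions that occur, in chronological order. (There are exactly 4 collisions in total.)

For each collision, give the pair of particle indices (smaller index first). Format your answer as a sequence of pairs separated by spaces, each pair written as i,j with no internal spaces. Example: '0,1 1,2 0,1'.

Answer: 0,1 1,2 2,3 0,1

Derivation:
Collision at t=1: particles 0 and 1 swap velocities; positions: p0=9 p1=9 p2=13 p3=17; velocities now: v0=-2 v1=4 v2=-3 v3=-1
Collision at t=11/7: particles 1 and 2 swap velocities; positions: p0=55/7 p1=79/7 p2=79/7 p3=115/7; velocities now: v0=-2 v1=-3 v2=4 v3=-1
Collision at t=13/5: particles 2 and 3 swap velocities; positions: p0=29/5 p1=41/5 p2=77/5 p3=77/5; velocities now: v0=-2 v1=-3 v2=-1 v3=4
Collision at t=5: particles 0 and 1 swap velocities; positions: p0=1 p1=1 p2=13 p3=25; velocities now: v0=-3 v1=-2 v2=-1 v3=4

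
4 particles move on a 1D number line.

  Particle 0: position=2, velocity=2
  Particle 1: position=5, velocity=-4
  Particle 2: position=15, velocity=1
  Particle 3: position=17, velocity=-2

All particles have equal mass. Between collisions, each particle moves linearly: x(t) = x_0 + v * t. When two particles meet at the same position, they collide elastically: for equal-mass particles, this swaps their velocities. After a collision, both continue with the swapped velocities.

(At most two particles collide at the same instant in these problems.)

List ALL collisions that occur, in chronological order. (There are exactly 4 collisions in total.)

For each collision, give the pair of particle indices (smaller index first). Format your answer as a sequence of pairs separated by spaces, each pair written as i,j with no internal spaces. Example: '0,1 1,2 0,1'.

Answer: 0,1 2,3 1,2 2,3

Derivation:
Collision at t=1/2: particles 0 and 1 swap velocities; positions: p0=3 p1=3 p2=31/2 p3=16; velocities now: v0=-4 v1=2 v2=1 v3=-2
Collision at t=2/3: particles 2 and 3 swap velocities; positions: p0=7/3 p1=10/3 p2=47/3 p3=47/3; velocities now: v0=-4 v1=2 v2=-2 v3=1
Collision at t=15/4: particles 1 and 2 swap velocities; positions: p0=-10 p1=19/2 p2=19/2 p3=75/4; velocities now: v0=-4 v1=-2 v2=2 v3=1
Collision at t=13: particles 2 and 3 swap velocities; positions: p0=-47 p1=-9 p2=28 p3=28; velocities now: v0=-4 v1=-2 v2=1 v3=2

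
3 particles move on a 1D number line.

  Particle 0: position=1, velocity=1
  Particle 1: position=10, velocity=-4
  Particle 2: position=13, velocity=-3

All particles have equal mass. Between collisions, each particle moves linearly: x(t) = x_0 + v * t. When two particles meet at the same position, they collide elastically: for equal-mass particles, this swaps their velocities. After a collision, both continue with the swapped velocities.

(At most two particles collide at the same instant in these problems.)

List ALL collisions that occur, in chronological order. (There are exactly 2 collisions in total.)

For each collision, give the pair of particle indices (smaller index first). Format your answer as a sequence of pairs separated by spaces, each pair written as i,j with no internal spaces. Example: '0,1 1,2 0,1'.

Answer: 0,1 1,2

Derivation:
Collision at t=9/5: particles 0 and 1 swap velocities; positions: p0=14/5 p1=14/5 p2=38/5; velocities now: v0=-4 v1=1 v2=-3
Collision at t=3: particles 1 and 2 swap velocities; positions: p0=-2 p1=4 p2=4; velocities now: v0=-4 v1=-3 v2=1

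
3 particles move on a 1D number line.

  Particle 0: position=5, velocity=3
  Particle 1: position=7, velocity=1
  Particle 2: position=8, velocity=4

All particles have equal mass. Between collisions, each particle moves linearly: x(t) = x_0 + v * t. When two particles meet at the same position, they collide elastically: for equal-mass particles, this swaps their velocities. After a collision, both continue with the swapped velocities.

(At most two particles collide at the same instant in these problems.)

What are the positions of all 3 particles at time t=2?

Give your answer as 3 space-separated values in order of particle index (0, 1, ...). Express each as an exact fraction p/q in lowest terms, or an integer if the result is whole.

Collision at t=1: particles 0 and 1 swap velocities; positions: p0=8 p1=8 p2=12; velocities now: v0=1 v1=3 v2=4
Advance to t=2 (no further collisions before then); velocities: v0=1 v1=3 v2=4; positions = 9 11 16

Answer: 9 11 16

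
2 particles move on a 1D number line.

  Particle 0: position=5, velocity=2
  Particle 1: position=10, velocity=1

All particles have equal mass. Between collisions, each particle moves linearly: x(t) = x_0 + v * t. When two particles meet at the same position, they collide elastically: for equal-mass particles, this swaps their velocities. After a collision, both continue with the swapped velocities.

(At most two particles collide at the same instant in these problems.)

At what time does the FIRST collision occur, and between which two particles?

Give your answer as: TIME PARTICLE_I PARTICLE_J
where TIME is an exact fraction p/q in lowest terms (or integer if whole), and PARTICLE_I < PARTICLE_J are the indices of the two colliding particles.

Pair (0,1): pos 5,10 vel 2,1 -> gap=5, closing at 1/unit, collide at t=5
Earliest collision: t=5 between 0 and 1

Answer: 5 0 1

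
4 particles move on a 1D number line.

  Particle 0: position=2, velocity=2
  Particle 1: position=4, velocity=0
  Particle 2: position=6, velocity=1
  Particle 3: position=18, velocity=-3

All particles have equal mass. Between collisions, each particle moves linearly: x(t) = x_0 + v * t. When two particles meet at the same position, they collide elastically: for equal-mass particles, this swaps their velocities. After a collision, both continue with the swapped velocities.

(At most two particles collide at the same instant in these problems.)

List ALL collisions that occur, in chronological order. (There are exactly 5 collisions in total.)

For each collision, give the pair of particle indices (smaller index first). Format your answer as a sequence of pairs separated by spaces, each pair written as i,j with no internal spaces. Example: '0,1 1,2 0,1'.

Answer: 0,1 2,3 1,2 2,3 0,1

Derivation:
Collision at t=1: particles 0 and 1 swap velocities; positions: p0=4 p1=4 p2=7 p3=15; velocities now: v0=0 v1=2 v2=1 v3=-3
Collision at t=3: particles 2 and 3 swap velocities; positions: p0=4 p1=8 p2=9 p3=9; velocities now: v0=0 v1=2 v2=-3 v3=1
Collision at t=16/5: particles 1 and 2 swap velocities; positions: p0=4 p1=42/5 p2=42/5 p3=46/5; velocities now: v0=0 v1=-3 v2=2 v3=1
Collision at t=4: particles 2 and 3 swap velocities; positions: p0=4 p1=6 p2=10 p3=10; velocities now: v0=0 v1=-3 v2=1 v3=2
Collision at t=14/3: particles 0 and 1 swap velocities; positions: p0=4 p1=4 p2=32/3 p3=34/3; velocities now: v0=-3 v1=0 v2=1 v3=2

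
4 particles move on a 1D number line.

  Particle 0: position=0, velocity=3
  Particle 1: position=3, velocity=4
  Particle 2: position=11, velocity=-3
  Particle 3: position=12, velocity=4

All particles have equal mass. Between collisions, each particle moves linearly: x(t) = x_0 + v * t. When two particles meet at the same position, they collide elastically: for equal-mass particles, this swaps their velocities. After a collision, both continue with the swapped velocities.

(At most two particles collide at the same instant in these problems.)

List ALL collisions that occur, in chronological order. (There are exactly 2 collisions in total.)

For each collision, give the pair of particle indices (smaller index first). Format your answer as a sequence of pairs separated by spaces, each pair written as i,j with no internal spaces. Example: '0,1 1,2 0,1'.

Answer: 1,2 0,1

Derivation:
Collision at t=8/7: particles 1 and 2 swap velocities; positions: p0=24/7 p1=53/7 p2=53/7 p3=116/7; velocities now: v0=3 v1=-3 v2=4 v3=4
Collision at t=11/6: particles 0 and 1 swap velocities; positions: p0=11/2 p1=11/2 p2=31/3 p3=58/3; velocities now: v0=-3 v1=3 v2=4 v3=4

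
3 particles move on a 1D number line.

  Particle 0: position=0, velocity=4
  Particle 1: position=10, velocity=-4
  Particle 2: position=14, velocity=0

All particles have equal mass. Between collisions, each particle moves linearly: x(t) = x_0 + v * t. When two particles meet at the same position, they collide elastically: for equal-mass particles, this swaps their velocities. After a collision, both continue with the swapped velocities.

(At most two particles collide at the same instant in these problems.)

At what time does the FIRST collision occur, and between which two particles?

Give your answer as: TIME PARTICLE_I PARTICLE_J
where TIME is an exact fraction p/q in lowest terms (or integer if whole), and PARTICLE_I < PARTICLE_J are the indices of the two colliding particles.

Pair (0,1): pos 0,10 vel 4,-4 -> gap=10, closing at 8/unit, collide at t=5/4
Pair (1,2): pos 10,14 vel -4,0 -> not approaching (rel speed -4 <= 0)
Earliest collision: t=5/4 between 0 and 1

Answer: 5/4 0 1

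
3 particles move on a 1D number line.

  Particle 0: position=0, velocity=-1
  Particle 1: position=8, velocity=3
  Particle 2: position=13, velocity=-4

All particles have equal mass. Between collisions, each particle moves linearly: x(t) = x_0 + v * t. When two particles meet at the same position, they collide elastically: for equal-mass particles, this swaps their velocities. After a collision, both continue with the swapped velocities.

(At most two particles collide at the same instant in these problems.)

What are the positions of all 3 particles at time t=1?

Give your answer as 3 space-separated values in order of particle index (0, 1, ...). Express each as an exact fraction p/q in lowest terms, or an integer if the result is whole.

Answer: -1 9 11

Derivation:
Collision at t=5/7: particles 1 and 2 swap velocities; positions: p0=-5/7 p1=71/7 p2=71/7; velocities now: v0=-1 v1=-4 v2=3
Advance to t=1 (no further collisions before then); velocities: v0=-1 v1=-4 v2=3; positions = -1 9 11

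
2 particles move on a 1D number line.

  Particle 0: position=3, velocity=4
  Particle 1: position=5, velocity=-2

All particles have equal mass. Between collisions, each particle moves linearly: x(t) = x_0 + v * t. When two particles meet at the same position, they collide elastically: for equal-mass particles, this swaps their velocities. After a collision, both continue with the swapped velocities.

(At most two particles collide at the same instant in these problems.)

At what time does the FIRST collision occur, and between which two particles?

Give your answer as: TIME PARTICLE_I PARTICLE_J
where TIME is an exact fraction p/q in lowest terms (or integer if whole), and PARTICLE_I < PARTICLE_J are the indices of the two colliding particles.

Answer: 1/3 0 1

Derivation:
Pair (0,1): pos 3,5 vel 4,-2 -> gap=2, closing at 6/unit, collide at t=1/3
Earliest collision: t=1/3 between 0 and 1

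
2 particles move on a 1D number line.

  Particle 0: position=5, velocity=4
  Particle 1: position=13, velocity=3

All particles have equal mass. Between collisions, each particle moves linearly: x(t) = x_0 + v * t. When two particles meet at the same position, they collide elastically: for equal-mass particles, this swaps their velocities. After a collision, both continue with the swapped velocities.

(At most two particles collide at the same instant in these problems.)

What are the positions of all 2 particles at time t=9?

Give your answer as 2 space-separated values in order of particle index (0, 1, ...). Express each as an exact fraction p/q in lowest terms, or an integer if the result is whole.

Answer: 40 41

Derivation:
Collision at t=8: particles 0 and 1 swap velocities; positions: p0=37 p1=37; velocities now: v0=3 v1=4
Advance to t=9 (no further collisions before then); velocities: v0=3 v1=4; positions = 40 41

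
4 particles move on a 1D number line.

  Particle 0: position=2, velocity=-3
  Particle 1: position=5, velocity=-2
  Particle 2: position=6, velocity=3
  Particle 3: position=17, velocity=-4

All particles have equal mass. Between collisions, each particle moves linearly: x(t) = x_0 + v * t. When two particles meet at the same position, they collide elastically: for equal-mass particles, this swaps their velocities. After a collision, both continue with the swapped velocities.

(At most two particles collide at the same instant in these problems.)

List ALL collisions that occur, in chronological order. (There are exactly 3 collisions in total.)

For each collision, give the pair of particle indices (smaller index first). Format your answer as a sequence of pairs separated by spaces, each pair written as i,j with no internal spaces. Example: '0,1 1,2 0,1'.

Answer: 2,3 1,2 0,1

Derivation:
Collision at t=11/7: particles 2 and 3 swap velocities; positions: p0=-19/7 p1=13/7 p2=75/7 p3=75/7; velocities now: v0=-3 v1=-2 v2=-4 v3=3
Collision at t=6: particles 1 and 2 swap velocities; positions: p0=-16 p1=-7 p2=-7 p3=24; velocities now: v0=-3 v1=-4 v2=-2 v3=3
Collision at t=15: particles 0 and 1 swap velocities; positions: p0=-43 p1=-43 p2=-25 p3=51; velocities now: v0=-4 v1=-3 v2=-2 v3=3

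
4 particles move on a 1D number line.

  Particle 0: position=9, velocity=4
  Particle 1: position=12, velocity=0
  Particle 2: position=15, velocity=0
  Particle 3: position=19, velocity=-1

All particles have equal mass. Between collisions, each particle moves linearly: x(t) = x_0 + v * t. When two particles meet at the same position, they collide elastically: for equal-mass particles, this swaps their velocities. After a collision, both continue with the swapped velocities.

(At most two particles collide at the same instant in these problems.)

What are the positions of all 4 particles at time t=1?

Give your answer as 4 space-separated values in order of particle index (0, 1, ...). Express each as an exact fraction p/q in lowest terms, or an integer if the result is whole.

Answer: 12 13 15 18

Derivation:
Collision at t=3/4: particles 0 and 1 swap velocities; positions: p0=12 p1=12 p2=15 p3=73/4; velocities now: v0=0 v1=4 v2=0 v3=-1
Advance to t=1 (no further collisions before then); velocities: v0=0 v1=4 v2=0 v3=-1; positions = 12 13 15 18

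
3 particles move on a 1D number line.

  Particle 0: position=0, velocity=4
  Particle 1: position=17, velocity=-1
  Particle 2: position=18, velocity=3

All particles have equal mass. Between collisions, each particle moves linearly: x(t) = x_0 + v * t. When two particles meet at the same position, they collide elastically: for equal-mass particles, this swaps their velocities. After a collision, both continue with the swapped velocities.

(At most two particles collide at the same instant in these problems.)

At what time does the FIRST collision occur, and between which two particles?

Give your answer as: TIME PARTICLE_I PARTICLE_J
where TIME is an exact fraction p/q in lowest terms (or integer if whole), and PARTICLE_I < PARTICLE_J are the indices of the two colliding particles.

Pair (0,1): pos 0,17 vel 4,-1 -> gap=17, closing at 5/unit, collide at t=17/5
Pair (1,2): pos 17,18 vel -1,3 -> not approaching (rel speed -4 <= 0)
Earliest collision: t=17/5 between 0 and 1

Answer: 17/5 0 1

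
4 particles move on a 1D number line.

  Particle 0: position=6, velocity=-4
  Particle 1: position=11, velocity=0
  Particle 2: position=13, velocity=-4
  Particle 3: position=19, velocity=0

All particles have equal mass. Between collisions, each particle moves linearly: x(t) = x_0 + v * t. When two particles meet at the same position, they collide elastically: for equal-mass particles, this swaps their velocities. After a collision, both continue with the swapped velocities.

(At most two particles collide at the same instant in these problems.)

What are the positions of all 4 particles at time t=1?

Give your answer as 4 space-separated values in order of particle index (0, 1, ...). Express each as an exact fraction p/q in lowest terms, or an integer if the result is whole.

Answer: 2 9 11 19

Derivation:
Collision at t=1/2: particles 1 and 2 swap velocities; positions: p0=4 p1=11 p2=11 p3=19; velocities now: v0=-4 v1=-4 v2=0 v3=0
Advance to t=1 (no further collisions before then); velocities: v0=-4 v1=-4 v2=0 v3=0; positions = 2 9 11 19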